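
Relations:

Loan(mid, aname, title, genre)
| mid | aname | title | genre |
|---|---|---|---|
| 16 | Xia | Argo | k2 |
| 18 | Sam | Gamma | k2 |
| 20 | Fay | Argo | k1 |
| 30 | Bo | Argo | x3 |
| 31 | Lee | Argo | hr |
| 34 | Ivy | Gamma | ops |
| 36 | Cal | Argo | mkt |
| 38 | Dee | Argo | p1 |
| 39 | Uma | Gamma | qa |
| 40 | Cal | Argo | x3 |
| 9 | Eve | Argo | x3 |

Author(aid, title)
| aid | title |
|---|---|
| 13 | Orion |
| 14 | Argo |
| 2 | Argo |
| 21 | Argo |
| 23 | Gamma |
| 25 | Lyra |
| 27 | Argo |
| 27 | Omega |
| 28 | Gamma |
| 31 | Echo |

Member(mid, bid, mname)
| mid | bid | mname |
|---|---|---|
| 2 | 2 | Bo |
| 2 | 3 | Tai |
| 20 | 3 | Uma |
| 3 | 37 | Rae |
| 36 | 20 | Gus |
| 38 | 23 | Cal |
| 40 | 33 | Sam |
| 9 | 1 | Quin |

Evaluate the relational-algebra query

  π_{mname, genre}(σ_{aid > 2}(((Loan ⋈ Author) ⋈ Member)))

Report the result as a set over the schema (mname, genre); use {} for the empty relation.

{(Cal, p1), (Gus, mkt), (Quin, x3), (Sam, x3), (Uma, k1)}

Natural join on title: {(16, Xia, Argo, k2, 14), (16, Xia, Argo, k2, 2), (16, Xia, Argo, k2, 21), (16, Xia, Argo, k2, 27), (18, Sam, Gamma, k2, 23), (18, Sam, Gamma, k2, 28), (20, Fay, Argo, k1, 14), (20, Fay, Argo, k1, 2), (20, Fay, Argo, k1, 21), (20, Fay, Argo, k1, 27), (30, Bo, Argo, x3, 14), (30, Bo, Argo, x3, 2), (30, Bo, Argo, x3, 21), (30, Bo, Argo, x3, 27), (31, Lee, Argo, hr, 14), (31, Lee, Argo, hr, 2), (31, Lee, Argo, hr, 21), (31, Lee, Argo, hr, 27), (34, Ivy, Gamma, ops, 23), (34, Ivy, Gamma, ops, 28), (36, Cal, Argo, mkt, 14), (36, Cal, Argo, mkt, 2), (36, Cal, Argo, mkt, 21), (36, Cal, Argo, mkt, 27), (38, Dee, Argo, p1, 14), (38, Dee, Argo, p1, 2), (38, Dee, Argo, p1, 21), (38, Dee, Argo, p1, 27), (39, Uma, Gamma, qa, 23), (39, Uma, Gamma, qa, 28), (40, Cal, Argo, x3, 14), (40, Cal, Argo, x3, 2), (40, Cal, Argo, x3, 21), (40, Cal, Argo, x3, 27), (9, Eve, Argo, x3, 14), (9, Eve, Argo, x3, 2), (9, Eve, Argo, x3, 21), (9, Eve, Argo, x3, 27)}
Natural join on mid: {(20, Fay, Argo, k1, 14, 3, Uma), (20, Fay, Argo, k1, 2, 3, Uma), (20, Fay, Argo, k1, 21, 3, Uma), (20, Fay, Argo, k1, 27, 3, Uma), (36, Cal, Argo, mkt, 14, 20, Gus), (36, Cal, Argo, mkt, 2, 20, Gus), (36, Cal, Argo, mkt, 21, 20, Gus), (36, Cal, Argo, mkt, 27, 20, Gus), (38, Dee, Argo, p1, 14, 23, Cal), (38, Dee, Argo, p1, 2, 23, Cal), (38, Dee, Argo, p1, 21, 23, Cal), (38, Dee, Argo, p1, 27, 23, Cal), (40, Cal, Argo, x3, 14, 33, Sam), (40, Cal, Argo, x3, 2, 33, Sam), (40, Cal, Argo, x3, 21, 33, Sam), (40, Cal, Argo, x3, 27, 33, Sam), (9, Eve, Argo, x3, 14, 1, Quin), (9, Eve, Argo, x3, 2, 1, Quin), (9, Eve, Argo, x3, 21, 1, Quin), (9, Eve, Argo, x3, 27, 1, Quin)}
σ[aid > 2]: keep tuples satisfying aid > 2 → {(20, Fay, Argo, k1, 14, 3, Uma), (20, Fay, Argo, k1, 21, 3, Uma), (20, Fay, Argo, k1, 27, 3, Uma), (36, Cal, Argo, mkt, 14, 20, Gus), (36, Cal, Argo, mkt, 21, 20, Gus), (36, Cal, Argo, mkt, 27, 20, Gus), (38, Dee, Argo, p1, 14, 23, Cal), (38, Dee, Argo, p1, 21, 23, Cal), (38, Dee, Argo, p1, 27, 23, Cal), (40, Cal, Argo, x3, 14, 33, Sam), (40, Cal, Argo, x3, 21, 33, Sam), (40, Cal, Argo, x3, 27, 33, Sam), (9, Eve, Argo, x3, 14, 1, Quin), (9, Eve, Argo, x3, 21, 1, Quin), (9, Eve, Argo, x3, 27, 1, Quin)}
Keep only column(s) mname, genre (10 duplicate(s) eliminated): {(Cal, p1), (Gus, mkt), (Quin, x3), (Sam, x3), (Uma, k1)}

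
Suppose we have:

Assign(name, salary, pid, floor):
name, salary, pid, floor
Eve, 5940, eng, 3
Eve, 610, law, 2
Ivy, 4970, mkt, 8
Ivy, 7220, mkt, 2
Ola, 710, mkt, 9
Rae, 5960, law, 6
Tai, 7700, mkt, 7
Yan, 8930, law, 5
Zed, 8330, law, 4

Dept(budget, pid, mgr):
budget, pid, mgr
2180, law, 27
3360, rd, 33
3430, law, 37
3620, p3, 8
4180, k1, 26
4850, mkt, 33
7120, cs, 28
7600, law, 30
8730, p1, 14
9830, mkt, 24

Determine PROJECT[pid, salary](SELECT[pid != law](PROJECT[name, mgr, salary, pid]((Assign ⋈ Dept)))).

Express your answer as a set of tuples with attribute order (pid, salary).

Joining Assign and Dept on pid yields {(Eve, 610, law, 2, 2180, 27), (Eve, 610, law, 2, 3430, 37), (Eve, 610, law, 2, 7600, 30), (Ivy, 4970, mkt, 8, 4850, 33), (Ivy, 4970, mkt, 8, 9830, 24), (Ivy, 7220, mkt, 2, 4850, 33), (Ivy, 7220, mkt, 2, 9830, 24), (Ola, 710, mkt, 9, 4850, 33), (Ola, 710, mkt, 9, 9830, 24), (Rae, 5960, law, 6, 2180, 27), (Rae, 5960, law, 6, 3430, 37), (Rae, 5960, law, 6, 7600, 30), (Tai, 7700, mkt, 7, 4850, 33), (Tai, 7700, mkt, 7, 9830, 24), (Yan, 8930, law, 5, 2180, 27), (Yan, 8930, law, 5, 3430, 37), (Yan, 8930, law, 5, 7600, 30), (Zed, 8330, law, 4, 2180, 27), (Zed, 8330, law, 4, 3430, 37), (Zed, 8330, law, 4, 7600, 30)}.
Projecting to name, mgr, salary, pid: {(Eve, 27, 610, law), (Eve, 30, 610, law), (Eve, 37, 610, law), (Ivy, 24, 4970, mkt), (Ivy, 24, 7220, mkt), (Ivy, 33, 4970, mkt), (Ivy, 33, 7220, mkt), (Ola, 24, 710, mkt), (Ola, 33, 710, mkt), (Rae, 27, 5960, law), (Rae, 30, 5960, law), (Rae, 37, 5960, law), (Tai, 24, 7700, mkt), (Tai, 33, 7700, mkt), (Yan, 27, 8930, law), (Yan, 30, 8930, law), (Yan, 37, 8930, law), (Zed, 27, 8330, law), (Zed, 30, 8330, law), (Zed, 37, 8330, law)}
Apply σ_{pid != law}; surviving tuples: {(Ivy, 24, 4970, mkt), (Ivy, 24, 7220, mkt), (Ivy, 33, 4970, mkt), (Ivy, 33, 7220, mkt), (Ola, 24, 710, mkt), (Ola, 33, 710, mkt), (Tai, 24, 7700, mkt), (Tai, 33, 7700, mkt)}
Projecting to pid, salary (4 duplicate(s) eliminated): {(mkt, 4970), (mkt, 710), (mkt, 7220), (mkt, 7700)}

{(mkt, 4970), (mkt, 710), (mkt, 7220), (mkt, 7700)}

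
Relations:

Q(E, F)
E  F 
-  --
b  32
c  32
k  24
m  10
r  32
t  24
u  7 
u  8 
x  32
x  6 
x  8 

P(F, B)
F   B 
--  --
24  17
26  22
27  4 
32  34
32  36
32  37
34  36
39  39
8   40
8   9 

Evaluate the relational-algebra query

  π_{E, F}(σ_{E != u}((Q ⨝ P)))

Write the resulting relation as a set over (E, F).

Natural join on F: {(b, 32, 34), (b, 32, 36), (b, 32, 37), (c, 32, 34), (c, 32, 36), (c, 32, 37), (k, 24, 17), (r, 32, 34), (r, 32, 36), (r, 32, 37), (t, 24, 17), (u, 8, 40), (u, 8, 9), (x, 32, 34), (x, 32, 36), (x, 32, 37), (x, 8, 40), (x, 8, 9)}
Selection E != u: {(b, 32, 34), (b, 32, 36), (b, 32, 37), (c, 32, 34), (c, 32, 36), (c, 32, 37), (k, 24, 17), (r, 32, 34), (r, 32, 36), (r, 32, 37), (t, 24, 17), (x, 32, 34), (x, 32, 36), (x, 32, 37), (x, 8, 40), (x, 8, 9)}
Keep only column(s) E, F (9 duplicate(s) eliminated): {(b, 32), (c, 32), (k, 24), (r, 32), (t, 24), (x, 32), (x, 8)}

{(b, 32), (c, 32), (k, 24), (r, 32), (t, 24), (x, 32), (x, 8)}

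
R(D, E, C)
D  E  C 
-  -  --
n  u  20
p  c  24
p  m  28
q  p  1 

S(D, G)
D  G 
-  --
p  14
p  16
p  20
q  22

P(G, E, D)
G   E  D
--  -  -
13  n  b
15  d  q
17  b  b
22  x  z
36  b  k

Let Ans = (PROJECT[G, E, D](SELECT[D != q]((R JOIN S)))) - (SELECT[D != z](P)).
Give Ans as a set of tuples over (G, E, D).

R ⋈ S (natural join on D): {(p, c, 24, 14), (p, c, 24, 16), (p, c, 24, 20), (p, m, 28, 14), (p, m, 28, 16), (p, m, 28, 20), (q, p, 1, 22)}
σ[D != q]: keep tuples satisfying D != q → {(p, c, 24, 14), (p, c, 24, 16), (p, c, 24, 20), (p, m, 28, 14), (p, m, 28, 16), (p, m, 28, 20)}
π[G, E, D]: project onto (G, E, D) → {(14, c, p), (14, m, p), (16, c, p), (16, m, p), (20, c, p), (20, m, p)}
σ[D != z]: keep tuples satisfying D != z → {(13, n, b), (15, d, q), (17, b, b), (36, b, k)}
Difference: {(14, c, p), (14, m, p), (16, c, p), (16, m, p), (20, c, p), (20, m, p)} with {(13, n, b), (15, d, q), (17, b, b), (36, b, k)} → {(14, c, p), (14, m, p), (16, c, p), (16, m, p), (20, c, p), (20, m, p)}

{(14, c, p), (14, m, p), (16, c, p), (16, m, p), (20, c, p), (20, m, p)}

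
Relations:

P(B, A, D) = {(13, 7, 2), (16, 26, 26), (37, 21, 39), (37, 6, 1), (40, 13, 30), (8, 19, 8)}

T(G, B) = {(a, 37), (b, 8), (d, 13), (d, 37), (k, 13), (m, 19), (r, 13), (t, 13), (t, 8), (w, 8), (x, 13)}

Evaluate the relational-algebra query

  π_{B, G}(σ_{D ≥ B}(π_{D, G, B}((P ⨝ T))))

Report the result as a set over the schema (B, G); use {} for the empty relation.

{(37, a), (37, d), (8, b), (8, t), (8, w)}

P ⋈ T (natural join on B): {(13, 7, 2, d), (13, 7, 2, k), (13, 7, 2, r), (13, 7, 2, t), (13, 7, 2, x), (37, 21, 39, a), (37, 21, 39, d), (37, 6, 1, a), (37, 6, 1, d), (8, 19, 8, b), (8, 19, 8, t), (8, 19, 8, w)}
π_{D, G, B} gives {(1, a, 37), (1, d, 37), (2, d, 13), (2, k, 13), (2, r, 13), (2, t, 13), (2, x, 13), (39, a, 37), (39, d, 37), (8, b, 8), (8, t, 8), (8, w, 8)}.
σ[D ≥ B]: keep tuples satisfying D ≥ B → {(39, a, 37), (39, d, 37), (8, b, 8), (8, t, 8), (8, w, 8)}
π_{B, G} gives {(37, a), (37, d), (8, b), (8, t), (8, w)}.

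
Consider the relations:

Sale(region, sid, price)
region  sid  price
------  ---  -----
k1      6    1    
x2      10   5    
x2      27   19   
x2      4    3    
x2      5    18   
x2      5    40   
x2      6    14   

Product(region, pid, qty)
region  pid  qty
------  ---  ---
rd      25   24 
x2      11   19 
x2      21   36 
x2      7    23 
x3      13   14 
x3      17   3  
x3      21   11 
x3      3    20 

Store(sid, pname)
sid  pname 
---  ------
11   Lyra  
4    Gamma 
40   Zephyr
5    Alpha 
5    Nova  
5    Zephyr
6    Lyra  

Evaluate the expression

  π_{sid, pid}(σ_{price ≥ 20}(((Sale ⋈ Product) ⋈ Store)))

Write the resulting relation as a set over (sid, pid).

Natural join on region: {(x2, 10, 5, 11, 19), (x2, 10, 5, 21, 36), (x2, 10, 5, 7, 23), (x2, 27, 19, 11, 19), (x2, 27, 19, 21, 36), (x2, 27, 19, 7, 23), (x2, 4, 3, 11, 19), (x2, 4, 3, 21, 36), (x2, 4, 3, 7, 23), (x2, 5, 18, 11, 19), (x2, 5, 18, 21, 36), (x2, 5, 18, 7, 23), (x2, 5, 40, 11, 19), (x2, 5, 40, 21, 36), (x2, 5, 40, 7, 23), (x2, 6, 14, 11, 19), (x2, 6, 14, 21, 36), (x2, 6, 14, 7, 23)}
Natural join on sid: {(x2, 4, 3, 11, 19, Gamma), (x2, 4, 3, 21, 36, Gamma), (x2, 4, 3, 7, 23, Gamma), (x2, 5, 18, 11, 19, Alpha), (x2, 5, 18, 11, 19, Nova), (x2, 5, 18, 11, 19, Zephyr), (x2, 5, 18, 21, 36, Alpha), (x2, 5, 18, 21, 36, Nova), (x2, 5, 18, 21, 36, Zephyr), (x2, 5, 18, 7, 23, Alpha), (x2, 5, 18, 7, 23, Nova), (x2, 5, 18, 7, 23, Zephyr), (x2, 5, 40, 11, 19, Alpha), (x2, 5, 40, 11, 19, Nova), (x2, 5, 40, 11, 19, Zephyr), (x2, 5, 40, 21, 36, Alpha), (x2, 5, 40, 21, 36, Nova), (x2, 5, 40, 21, 36, Zephyr), (x2, 5, 40, 7, 23, Alpha), (x2, 5, 40, 7, 23, Nova), (x2, 5, 40, 7, 23, Zephyr), (x2, 6, 14, 11, 19, Lyra), (x2, 6, 14, 21, 36, Lyra), (x2, 6, 14, 7, 23, Lyra)}
σ[price ≥ 20]: keep tuples satisfying price ≥ 20 → {(x2, 5, 40, 11, 19, Alpha), (x2, 5, 40, 11, 19, Nova), (x2, 5, 40, 11, 19, Zephyr), (x2, 5, 40, 21, 36, Alpha), (x2, 5, 40, 21, 36, Nova), (x2, 5, 40, 21, 36, Zephyr), (x2, 5, 40, 7, 23, Alpha), (x2, 5, 40, 7, 23, Nova), (x2, 5, 40, 7, 23, Zephyr)}
π_{sid, pid} gives {(5, 11), (5, 21), (5, 7)} (6 duplicate(s) eliminated).

{(5, 11), (5, 21), (5, 7)}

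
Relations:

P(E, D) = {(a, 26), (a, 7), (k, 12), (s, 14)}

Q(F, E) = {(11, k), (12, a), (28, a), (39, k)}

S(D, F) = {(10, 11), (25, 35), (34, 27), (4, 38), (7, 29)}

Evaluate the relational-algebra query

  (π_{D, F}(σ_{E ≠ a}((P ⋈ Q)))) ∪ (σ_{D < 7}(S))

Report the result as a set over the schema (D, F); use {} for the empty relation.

Natural join on E: {(a, 26, 12), (a, 26, 28), (a, 7, 12), (a, 7, 28), (k, 12, 11), (k, 12, 39)}
Filtering on E ≠ a leaves {(k, 12, 11), (k, 12, 39)}.
Projecting to D, F: {(12, 11), (12, 39)}
Filtering on D < 7 leaves {(4, 38)}.
Taking the union: {(12, 11), (12, 39), (4, 38)}

{(12, 11), (12, 39), (4, 38)}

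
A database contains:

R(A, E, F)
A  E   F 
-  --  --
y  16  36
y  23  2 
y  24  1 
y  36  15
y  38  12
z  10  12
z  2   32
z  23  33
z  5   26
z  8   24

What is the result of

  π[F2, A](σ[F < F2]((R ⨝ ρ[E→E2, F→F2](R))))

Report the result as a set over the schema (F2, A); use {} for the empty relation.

ρ[E→E2, F→F2]: schema becomes (A, E2, F2); tuples unchanged.
Natural join on A: {(y, 16, 36, 16, 36), (y, 16, 36, 23, 2), (y, 16, 36, 24, 1), (y, 16, 36, 36, 15), (y, 16, 36, 38, 12), (y, 23, 2, 16, 36), (y, 23, 2, 23, 2), (y, 23, 2, 24, 1), (y, 23, 2, 36, 15), (y, 23, 2, 38, 12), (y, 24, 1, 16, 36), (y, 24, 1, 23, 2), (y, 24, 1, 24, 1), (y, 24, 1, 36, 15), (y, 24, 1, 38, 12), (y, 36, 15, 16, 36), (y, 36, 15, 23, 2), (y, 36, 15, 24, 1), (y, 36, 15, 36, 15), (y, 36, 15, 38, 12), (y, 38, 12, 16, 36), (y, 38, 12, 23, 2), (y, 38, 12, 24, 1), (y, 38, 12, 36, 15), (y, 38, 12, 38, 12), (z, 10, 12, 10, 12), (z, 10, 12, 2, 32), (z, 10, 12, 23, 33), (z, 10, 12, 5, 26), (z, 10, 12, 8, 24), (z, 2, 32, 10, 12), (z, 2, 32, 2, 32), (z, 2, 32, 23, 33), (z, 2, 32, 5, 26), (z, 2, 32, 8, 24), (z, 23, 33, 10, 12), (z, 23, 33, 2, 32), (z, 23, 33, 23, 33), (z, 23, 33, 5, 26), (z, 23, 33, 8, 24), (z, 5, 26, 10, 12), (z, 5, 26, 2, 32), (z, 5, 26, 23, 33), (z, 5, 26, 5, 26), (z, 5, 26, 8, 24), (z, 8, 24, 10, 12), (z, 8, 24, 2, 32), (z, 8, 24, 23, 33), (z, 8, 24, 5, 26), (z, 8, 24, 8, 24)}
Apply σ_{F < F2}; surviving tuples: {(y, 23, 2, 16, 36), (y, 23, 2, 36, 15), (y, 23, 2, 38, 12), (y, 24, 1, 16, 36), (y, 24, 1, 23, 2), (y, 24, 1, 36, 15), (y, 24, 1, 38, 12), (y, 36, 15, 16, 36), (y, 38, 12, 16, 36), (y, 38, 12, 36, 15), (z, 10, 12, 2, 32), (z, 10, 12, 23, 33), (z, 10, 12, 5, 26), (z, 10, 12, 8, 24), (z, 2, 32, 23, 33), (z, 5, 26, 2, 32), (z, 5, 26, 23, 33), (z, 8, 24, 2, 32), (z, 8, 24, 23, 33), (z, 8, 24, 5, 26)}
Keep only column(s) F2, A (12 duplicate(s) eliminated): {(12, y), (15, y), (2, y), (24, z), (26, z), (32, z), (33, z), (36, y)}

{(12, y), (15, y), (2, y), (24, z), (26, z), (32, z), (33, z), (36, y)}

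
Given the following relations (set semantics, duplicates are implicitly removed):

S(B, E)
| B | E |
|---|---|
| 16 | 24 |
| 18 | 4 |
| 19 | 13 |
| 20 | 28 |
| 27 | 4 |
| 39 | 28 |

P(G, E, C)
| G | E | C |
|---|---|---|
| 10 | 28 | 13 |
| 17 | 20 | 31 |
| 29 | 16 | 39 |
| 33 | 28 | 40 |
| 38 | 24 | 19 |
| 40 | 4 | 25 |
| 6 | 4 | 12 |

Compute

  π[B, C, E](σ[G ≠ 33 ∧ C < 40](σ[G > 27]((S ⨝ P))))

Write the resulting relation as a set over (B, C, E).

Natural join on E: {(16, 24, 38, 19), (18, 4, 40, 25), (18, 4, 6, 12), (20, 28, 10, 13), (20, 28, 33, 40), (27, 4, 40, 25), (27, 4, 6, 12), (39, 28, 10, 13), (39, 28, 33, 40)}
σ[G > 27]: keep tuples satisfying G > 27 → {(16, 24, 38, 19), (18, 4, 40, 25), (20, 28, 33, 40), (27, 4, 40, 25), (39, 28, 33, 40)}
σ[G ≠ 33 ∧ C < 40]: keep tuples satisfying G ≠ 33 ∧ C < 40 → {(16, 24, 38, 19), (18, 4, 40, 25), (27, 4, 40, 25)}
Keep only column(s) B, C, E: {(16, 19, 24), (18, 25, 4), (27, 25, 4)}

{(16, 19, 24), (18, 25, 4), (27, 25, 4)}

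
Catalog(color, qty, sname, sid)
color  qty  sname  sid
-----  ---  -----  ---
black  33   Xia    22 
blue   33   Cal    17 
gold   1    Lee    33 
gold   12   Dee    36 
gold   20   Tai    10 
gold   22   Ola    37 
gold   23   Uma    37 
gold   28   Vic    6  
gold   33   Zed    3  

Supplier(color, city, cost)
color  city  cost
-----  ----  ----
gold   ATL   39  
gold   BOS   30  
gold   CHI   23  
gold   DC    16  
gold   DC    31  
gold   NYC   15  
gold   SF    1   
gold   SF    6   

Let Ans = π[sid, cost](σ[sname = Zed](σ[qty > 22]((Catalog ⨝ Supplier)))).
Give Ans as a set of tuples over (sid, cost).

{(3, 1), (3, 15), (3, 16), (3, 23), (3, 30), (3, 31), (3, 39), (3, 6)}

Natural join on color: {(gold, 1, Lee, 33, ATL, 39), (gold, 1, Lee, 33, BOS, 30), (gold, 1, Lee, 33, CHI, 23), (gold, 1, Lee, 33, DC, 16), (gold, 1, Lee, 33, DC, 31), (gold, 1, Lee, 33, NYC, 15), (gold, 1, Lee, 33, SF, 1), (gold, 1, Lee, 33, SF, 6), (gold, 12, Dee, 36, ATL, 39), (gold, 12, Dee, 36, BOS, 30), (gold, 12, Dee, 36, CHI, 23), (gold, 12, Dee, 36, DC, 16), (gold, 12, Dee, 36, DC, 31), (gold, 12, Dee, 36, NYC, 15), (gold, 12, Dee, 36, SF, 1), (gold, 12, Dee, 36, SF, 6), (gold, 20, Tai, 10, ATL, 39), (gold, 20, Tai, 10, BOS, 30), (gold, 20, Tai, 10, CHI, 23), (gold, 20, Tai, 10, DC, 16), (gold, 20, Tai, 10, DC, 31), (gold, 20, Tai, 10, NYC, 15), (gold, 20, Tai, 10, SF, 1), (gold, 20, Tai, 10, SF, 6), (gold, 22, Ola, 37, ATL, 39), (gold, 22, Ola, 37, BOS, 30), (gold, 22, Ola, 37, CHI, 23), (gold, 22, Ola, 37, DC, 16), (gold, 22, Ola, 37, DC, 31), (gold, 22, Ola, 37, NYC, 15), (gold, 22, Ola, 37, SF, 1), (gold, 22, Ola, 37, SF, 6), (gold, 23, Uma, 37, ATL, 39), (gold, 23, Uma, 37, BOS, 30), (gold, 23, Uma, 37, CHI, 23), (gold, 23, Uma, 37, DC, 16), (gold, 23, Uma, 37, DC, 31), (gold, 23, Uma, 37, NYC, 15), (gold, 23, Uma, 37, SF, 1), (gold, 23, Uma, 37, SF, 6), (gold, 28, Vic, 6, ATL, 39), (gold, 28, Vic, 6, BOS, 30), (gold, 28, Vic, 6, CHI, 23), (gold, 28, Vic, 6, DC, 16), (gold, 28, Vic, 6, DC, 31), (gold, 28, Vic, 6, NYC, 15), (gold, 28, Vic, 6, SF, 1), (gold, 28, Vic, 6, SF, 6), (gold, 33, Zed, 3, ATL, 39), (gold, 33, Zed, 3, BOS, 30), (gold, 33, Zed, 3, CHI, 23), (gold, 33, Zed, 3, DC, 16), (gold, 33, Zed, 3, DC, 31), (gold, 33, Zed, 3, NYC, 15), (gold, 33, Zed, 3, SF, 1), (gold, 33, Zed, 3, SF, 6)}
Filtering on qty > 22 leaves {(gold, 23, Uma, 37, ATL, 39), (gold, 23, Uma, 37, BOS, 30), (gold, 23, Uma, 37, CHI, 23), (gold, 23, Uma, 37, DC, 16), (gold, 23, Uma, 37, DC, 31), (gold, 23, Uma, 37, NYC, 15), (gold, 23, Uma, 37, SF, 1), (gold, 23, Uma, 37, SF, 6), (gold, 28, Vic, 6, ATL, 39), (gold, 28, Vic, 6, BOS, 30), (gold, 28, Vic, 6, CHI, 23), (gold, 28, Vic, 6, DC, 16), (gold, 28, Vic, 6, DC, 31), (gold, 28, Vic, 6, NYC, 15), (gold, 28, Vic, 6, SF, 1), (gold, 28, Vic, 6, SF, 6), (gold, 33, Zed, 3, ATL, 39), (gold, 33, Zed, 3, BOS, 30), (gold, 33, Zed, 3, CHI, 23), (gold, 33, Zed, 3, DC, 16), (gold, 33, Zed, 3, DC, 31), (gold, 33, Zed, 3, NYC, 15), (gold, 33, Zed, 3, SF, 1), (gold, 33, Zed, 3, SF, 6)}.
Filtering on sname = Zed leaves {(gold, 33, Zed, 3, ATL, 39), (gold, 33, Zed, 3, BOS, 30), (gold, 33, Zed, 3, CHI, 23), (gold, 33, Zed, 3, DC, 16), (gold, 33, Zed, 3, DC, 31), (gold, 33, Zed, 3, NYC, 15), (gold, 33, Zed, 3, SF, 1), (gold, 33, Zed, 3, SF, 6)}.
Projecting to sid, cost: {(3, 1), (3, 15), (3, 16), (3, 23), (3, 30), (3, 31), (3, 39), (3, 6)}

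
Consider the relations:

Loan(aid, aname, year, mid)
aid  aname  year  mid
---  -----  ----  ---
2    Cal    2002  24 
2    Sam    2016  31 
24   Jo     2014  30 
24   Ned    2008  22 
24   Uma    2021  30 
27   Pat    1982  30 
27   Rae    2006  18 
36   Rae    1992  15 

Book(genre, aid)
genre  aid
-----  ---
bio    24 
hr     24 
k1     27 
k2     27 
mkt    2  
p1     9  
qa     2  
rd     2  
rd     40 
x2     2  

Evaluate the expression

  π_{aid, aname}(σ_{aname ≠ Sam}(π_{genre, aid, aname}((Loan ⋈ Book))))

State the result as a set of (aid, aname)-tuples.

Loan ⋈ Book (natural join on aid): {(2, Cal, 2002, 24, mkt), (2, Cal, 2002, 24, qa), (2, Cal, 2002, 24, rd), (2, Cal, 2002, 24, x2), (2, Sam, 2016, 31, mkt), (2, Sam, 2016, 31, qa), (2, Sam, 2016, 31, rd), (2, Sam, 2016, 31, x2), (24, Jo, 2014, 30, bio), (24, Jo, 2014, 30, hr), (24, Ned, 2008, 22, bio), (24, Ned, 2008, 22, hr), (24, Uma, 2021, 30, bio), (24, Uma, 2021, 30, hr), (27, Pat, 1982, 30, k1), (27, Pat, 1982, 30, k2), (27, Rae, 2006, 18, k1), (27, Rae, 2006, 18, k2)}
π[genre, aid, aname]: project onto (genre, aid, aname) → {(bio, 24, Jo), (bio, 24, Ned), (bio, 24, Uma), (hr, 24, Jo), (hr, 24, Ned), (hr, 24, Uma), (k1, 27, Pat), (k1, 27, Rae), (k2, 27, Pat), (k2, 27, Rae), (mkt, 2, Cal), (mkt, 2, Sam), (qa, 2, Cal), (qa, 2, Sam), (rd, 2, Cal), (rd, 2, Sam), (x2, 2, Cal), (x2, 2, Sam)}
Selection aname ≠ Sam: {(bio, 24, Jo), (bio, 24, Ned), (bio, 24, Uma), (hr, 24, Jo), (hr, 24, Ned), (hr, 24, Uma), (k1, 27, Pat), (k1, 27, Rae), (k2, 27, Pat), (k2, 27, Rae), (mkt, 2, Cal), (qa, 2, Cal), (rd, 2, Cal), (x2, 2, Cal)}
π[aid, aname]: project onto (aid, aname) (8 duplicate(s) eliminated) → {(2, Cal), (24, Jo), (24, Ned), (24, Uma), (27, Pat), (27, Rae)}

{(2, Cal), (24, Jo), (24, Ned), (24, Uma), (27, Pat), (27, Rae)}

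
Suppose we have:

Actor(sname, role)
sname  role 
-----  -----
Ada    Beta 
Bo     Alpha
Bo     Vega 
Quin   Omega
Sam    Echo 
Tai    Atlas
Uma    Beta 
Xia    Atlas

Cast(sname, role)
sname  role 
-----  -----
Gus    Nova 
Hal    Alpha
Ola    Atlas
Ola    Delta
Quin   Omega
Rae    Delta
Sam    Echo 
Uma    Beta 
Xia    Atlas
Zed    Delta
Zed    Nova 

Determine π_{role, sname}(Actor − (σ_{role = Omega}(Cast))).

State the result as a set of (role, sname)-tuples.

Apply σ_{role = Omega}; surviving tuples: {(Quin, Omega)}
Difference: {(Ada, Beta), (Bo, Alpha), (Bo, Vega), (Quin, Omega), (Sam, Echo), (Tai, Atlas), (Uma, Beta), (Xia, Atlas)} with {(Quin, Omega)} → {(Ada, Beta), (Bo, Alpha), (Bo, Vega), (Sam, Echo), (Tai, Atlas), (Uma, Beta), (Xia, Atlas)}
π[role, sname]: project onto (role, sname) → {(Alpha, Bo), (Atlas, Tai), (Atlas, Xia), (Beta, Ada), (Beta, Uma), (Echo, Sam), (Vega, Bo)}

{(Alpha, Bo), (Atlas, Tai), (Atlas, Xia), (Beta, Ada), (Beta, Uma), (Echo, Sam), (Vega, Bo)}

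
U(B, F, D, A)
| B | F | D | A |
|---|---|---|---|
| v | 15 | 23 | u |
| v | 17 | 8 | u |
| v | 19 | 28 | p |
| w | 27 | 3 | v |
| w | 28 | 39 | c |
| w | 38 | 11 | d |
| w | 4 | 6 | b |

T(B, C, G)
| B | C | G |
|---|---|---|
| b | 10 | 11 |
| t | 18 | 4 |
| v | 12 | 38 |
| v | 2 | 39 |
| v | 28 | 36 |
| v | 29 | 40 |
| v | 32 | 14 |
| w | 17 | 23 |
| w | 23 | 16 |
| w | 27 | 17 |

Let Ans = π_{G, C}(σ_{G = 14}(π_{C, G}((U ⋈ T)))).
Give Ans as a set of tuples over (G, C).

Natural join on B: {(v, 15, 23, u, 12, 38), (v, 15, 23, u, 2, 39), (v, 15, 23, u, 28, 36), (v, 15, 23, u, 29, 40), (v, 15, 23, u, 32, 14), (v, 17, 8, u, 12, 38), (v, 17, 8, u, 2, 39), (v, 17, 8, u, 28, 36), (v, 17, 8, u, 29, 40), (v, 17, 8, u, 32, 14), (v, 19, 28, p, 12, 38), (v, 19, 28, p, 2, 39), (v, 19, 28, p, 28, 36), (v, 19, 28, p, 29, 40), (v, 19, 28, p, 32, 14), (w, 27, 3, v, 17, 23), (w, 27, 3, v, 23, 16), (w, 27, 3, v, 27, 17), (w, 28, 39, c, 17, 23), (w, 28, 39, c, 23, 16), (w, 28, 39, c, 27, 17), (w, 38, 11, d, 17, 23), (w, 38, 11, d, 23, 16), (w, 38, 11, d, 27, 17), (w, 4, 6, b, 17, 23), (w, 4, 6, b, 23, 16), (w, 4, 6, b, 27, 17)}
Projecting to C, G (19 duplicate(s) eliminated): {(12, 38), (17, 23), (2, 39), (23, 16), (27, 17), (28, 36), (29, 40), (32, 14)}
Filtering on G = 14 leaves {(32, 14)}.
Projecting to G, C: {(14, 32)}

{(14, 32)}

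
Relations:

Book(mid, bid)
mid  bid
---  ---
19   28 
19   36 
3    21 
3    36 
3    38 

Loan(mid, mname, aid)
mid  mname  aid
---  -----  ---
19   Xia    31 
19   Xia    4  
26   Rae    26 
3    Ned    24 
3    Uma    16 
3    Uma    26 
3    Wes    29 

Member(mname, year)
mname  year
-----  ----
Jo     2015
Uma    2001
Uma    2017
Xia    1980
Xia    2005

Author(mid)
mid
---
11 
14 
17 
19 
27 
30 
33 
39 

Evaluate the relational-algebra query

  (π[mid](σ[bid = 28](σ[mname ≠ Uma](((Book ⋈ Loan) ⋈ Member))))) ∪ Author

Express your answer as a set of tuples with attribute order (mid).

Natural join on mid: {(19, 28, Xia, 31), (19, 28, Xia, 4), (19, 36, Xia, 31), (19, 36, Xia, 4), (3, 21, Ned, 24), (3, 21, Uma, 16), (3, 21, Uma, 26), (3, 21, Wes, 29), (3, 36, Ned, 24), (3, 36, Uma, 16), (3, 36, Uma, 26), (3, 36, Wes, 29), (3, 38, Ned, 24), (3, 38, Uma, 16), (3, 38, Uma, 26), (3, 38, Wes, 29)}
Natural join on mname: {(19, 28, Xia, 31, 1980), (19, 28, Xia, 31, 2005), (19, 28, Xia, 4, 1980), (19, 28, Xia, 4, 2005), (19, 36, Xia, 31, 1980), (19, 36, Xia, 31, 2005), (19, 36, Xia, 4, 1980), (19, 36, Xia, 4, 2005), (3, 21, Uma, 16, 2001), (3, 21, Uma, 16, 2017), (3, 21, Uma, 26, 2001), (3, 21, Uma, 26, 2017), (3, 36, Uma, 16, 2001), (3, 36, Uma, 16, 2017), (3, 36, Uma, 26, 2001), (3, 36, Uma, 26, 2017), (3, 38, Uma, 16, 2001), (3, 38, Uma, 16, 2017), (3, 38, Uma, 26, 2001), (3, 38, Uma, 26, 2017)}
Selection mname ≠ Uma: {(19, 28, Xia, 31, 1980), (19, 28, Xia, 31, 2005), (19, 28, Xia, 4, 1980), (19, 28, Xia, 4, 2005), (19, 36, Xia, 31, 1980), (19, 36, Xia, 31, 2005), (19, 36, Xia, 4, 1980), (19, 36, Xia, 4, 2005)}
Selection bid = 28: {(19, 28, Xia, 31, 1980), (19, 28, Xia, 31, 2005), (19, 28, Xia, 4, 1980), (19, 28, Xia, 4, 2005)}
Keep only column(s) mid (3 duplicate(s) eliminated): {19}
Union: {19} with {11, 14, 17, 19, 27, 30, 33, 39} → {11, 14, 17, 19, 27, 30, 33, 39}

{11, 14, 17, 19, 27, 30, 33, 39}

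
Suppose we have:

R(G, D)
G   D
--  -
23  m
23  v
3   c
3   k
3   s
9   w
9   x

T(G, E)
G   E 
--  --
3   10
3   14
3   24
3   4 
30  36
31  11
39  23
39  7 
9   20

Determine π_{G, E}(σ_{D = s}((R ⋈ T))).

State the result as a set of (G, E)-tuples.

{(3, 10), (3, 14), (3, 24), (3, 4)}

R ⋈ T (natural join on G): {(3, c, 10), (3, c, 14), (3, c, 24), (3, c, 4), (3, k, 10), (3, k, 14), (3, k, 24), (3, k, 4), (3, s, 10), (3, s, 14), (3, s, 24), (3, s, 4), (9, w, 20), (9, x, 20)}
Filtering on D = s leaves {(3, s, 10), (3, s, 14), (3, s, 24), (3, s, 4)}.
π[G, E]: project onto (G, E) → {(3, 10), (3, 14), (3, 24), (3, 4)}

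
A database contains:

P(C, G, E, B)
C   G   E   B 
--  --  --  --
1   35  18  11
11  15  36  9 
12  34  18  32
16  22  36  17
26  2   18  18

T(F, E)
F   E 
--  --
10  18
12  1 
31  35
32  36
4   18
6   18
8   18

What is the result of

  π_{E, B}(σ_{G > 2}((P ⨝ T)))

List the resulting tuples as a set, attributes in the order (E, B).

P ⋈ T (natural join on E): {(1, 35, 18, 11, 10), (1, 35, 18, 11, 4), (1, 35, 18, 11, 6), (1, 35, 18, 11, 8), (11, 15, 36, 9, 32), (12, 34, 18, 32, 10), (12, 34, 18, 32, 4), (12, 34, 18, 32, 6), (12, 34, 18, 32, 8), (16, 22, 36, 17, 32), (26, 2, 18, 18, 10), (26, 2, 18, 18, 4), (26, 2, 18, 18, 6), (26, 2, 18, 18, 8)}
Selection G > 2: {(1, 35, 18, 11, 10), (1, 35, 18, 11, 4), (1, 35, 18, 11, 6), (1, 35, 18, 11, 8), (11, 15, 36, 9, 32), (12, 34, 18, 32, 10), (12, 34, 18, 32, 4), (12, 34, 18, 32, 6), (12, 34, 18, 32, 8), (16, 22, 36, 17, 32)}
π[E, B]: project onto (E, B) (6 duplicate(s) eliminated) → {(18, 11), (18, 32), (36, 17), (36, 9)}

{(18, 11), (18, 32), (36, 17), (36, 9)}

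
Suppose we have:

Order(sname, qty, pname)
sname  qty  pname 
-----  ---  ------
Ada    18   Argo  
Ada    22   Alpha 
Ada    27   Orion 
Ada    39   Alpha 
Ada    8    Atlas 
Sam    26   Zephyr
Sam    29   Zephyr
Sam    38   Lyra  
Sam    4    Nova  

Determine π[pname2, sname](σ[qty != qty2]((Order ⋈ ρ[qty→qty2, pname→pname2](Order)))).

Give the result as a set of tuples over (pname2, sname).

{(Alpha, Ada), (Argo, Ada), (Atlas, Ada), (Lyra, Sam), (Nova, Sam), (Orion, Ada), (Zephyr, Sam)}

ρ[qty→qty2, pname→pname2]: schema becomes (sname, qty2, pname2); tuples unchanged.
Joining Order and ρ[qty→qty2, pname→pname2](Order) on sname yields {(Ada, 18, Argo, 18, Argo), (Ada, 18, Argo, 22, Alpha), (Ada, 18, Argo, 27, Orion), (Ada, 18, Argo, 39, Alpha), (Ada, 18, Argo, 8, Atlas), (Ada, 22, Alpha, 18, Argo), (Ada, 22, Alpha, 22, Alpha), (Ada, 22, Alpha, 27, Orion), (Ada, 22, Alpha, 39, Alpha), (Ada, 22, Alpha, 8, Atlas), (Ada, 27, Orion, 18, Argo), (Ada, 27, Orion, 22, Alpha), (Ada, 27, Orion, 27, Orion), (Ada, 27, Orion, 39, Alpha), (Ada, 27, Orion, 8, Atlas), (Ada, 39, Alpha, 18, Argo), (Ada, 39, Alpha, 22, Alpha), (Ada, 39, Alpha, 27, Orion), (Ada, 39, Alpha, 39, Alpha), (Ada, 39, Alpha, 8, Atlas), (Ada, 8, Atlas, 18, Argo), (Ada, 8, Atlas, 22, Alpha), (Ada, 8, Atlas, 27, Orion), (Ada, 8, Atlas, 39, Alpha), (Ada, 8, Atlas, 8, Atlas), (Sam, 26, Zephyr, 26, Zephyr), (Sam, 26, Zephyr, 29, Zephyr), (Sam, 26, Zephyr, 38, Lyra), (Sam, 26, Zephyr, 4, Nova), (Sam, 29, Zephyr, 26, Zephyr), (Sam, 29, Zephyr, 29, Zephyr), (Sam, 29, Zephyr, 38, Lyra), (Sam, 29, Zephyr, 4, Nova), (Sam, 38, Lyra, 26, Zephyr), (Sam, 38, Lyra, 29, Zephyr), (Sam, 38, Lyra, 38, Lyra), (Sam, 38, Lyra, 4, Nova), (Sam, 4, Nova, 26, Zephyr), (Sam, 4, Nova, 29, Zephyr), (Sam, 4, Nova, 38, Lyra), (Sam, 4, Nova, 4, Nova)}.
Selection qty != qty2: {(Ada, 18, Argo, 22, Alpha), (Ada, 18, Argo, 27, Orion), (Ada, 18, Argo, 39, Alpha), (Ada, 18, Argo, 8, Atlas), (Ada, 22, Alpha, 18, Argo), (Ada, 22, Alpha, 27, Orion), (Ada, 22, Alpha, 39, Alpha), (Ada, 22, Alpha, 8, Atlas), (Ada, 27, Orion, 18, Argo), (Ada, 27, Orion, 22, Alpha), (Ada, 27, Orion, 39, Alpha), (Ada, 27, Orion, 8, Atlas), (Ada, 39, Alpha, 18, Argo), (Ada, 39, Alpha, 22, Alpha), (Ada, 39, Alpha, 27, Orion), (Ada, 39, Alpha, 8, Atlas), (Ada, 8, Atlas, 18, Argo), (Ada, 8, Atlas, 22, Alpha), (Ada, 8, Atlas, 27, Orion), (Ada, 8, Atlas, 39, Alpha), (Sam, 26, Zephyr, 29, Zephyr), (Sam, 26, Zephyr, 38, Lyra), (Sam, 26, Zephyr, 4, Nova), (Sam, 29, Zephyr, 26, Zephyr), (Sam, 29, Zephyr, 38, Lyra), (Sam, 29, Zephyr, 4, Nova), (Sam, 38, Lyra, 26, Zephyr), (Sam, 38, Lyra, 29, Zephyr), (Sam, 38, Lyra, 4, Nova), (Sam, 4, Nova, 26, Zephyr), (Sam, 4, Nova, 29, Zephyr), (Sam, 4, Nova, 38, Lyra)}
π[pname2, sname]: project onto (pname2, sname) (25 duplicate(s) eliminated) → {(Alpha, Ada), (Argo, Ada), (Atlas, Ada), (Lyra, Sam), (Nova, Sam), (Orion, Ada), (Zephyr, Sam)}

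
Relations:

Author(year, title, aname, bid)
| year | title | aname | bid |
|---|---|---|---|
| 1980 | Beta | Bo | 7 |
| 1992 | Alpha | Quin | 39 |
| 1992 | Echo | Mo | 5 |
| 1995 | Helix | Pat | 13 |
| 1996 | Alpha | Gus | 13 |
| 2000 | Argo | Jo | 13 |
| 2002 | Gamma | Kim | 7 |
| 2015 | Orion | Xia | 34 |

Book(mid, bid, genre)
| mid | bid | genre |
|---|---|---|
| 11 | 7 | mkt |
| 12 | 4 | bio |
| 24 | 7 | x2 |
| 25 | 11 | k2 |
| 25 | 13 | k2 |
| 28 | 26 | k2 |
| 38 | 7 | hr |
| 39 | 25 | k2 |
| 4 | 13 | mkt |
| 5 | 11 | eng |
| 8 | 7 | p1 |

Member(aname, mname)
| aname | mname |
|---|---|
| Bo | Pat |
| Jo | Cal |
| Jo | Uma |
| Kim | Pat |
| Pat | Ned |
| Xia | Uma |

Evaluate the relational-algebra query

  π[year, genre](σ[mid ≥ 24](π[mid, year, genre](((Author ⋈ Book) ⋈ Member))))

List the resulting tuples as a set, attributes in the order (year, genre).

Natural join on bid: {(1980, Beta, Bo, 7, 11, mkt), (1980, Beta, Bo, 7, 24, x2), (1980, Beta, Bo, 7, 38, hr), (1980, Beta, Bo, 7, 8, p1), (1995, Helix, Pat, 13, 25, k2), (1995, Helix, Pat, 13, 4, mkt), (1996, Alpha, Gus, 13, 25, k2), (1996, Alpha, Gus, 13, 4, mkt), (2000, Argo, Jo, 13, 25, k2), (2000, Argo, Jo, 13, 4, mkt), (2002, Gamma, Kim, 7, 11, mkt), (2002, Gamma, Kim, 7, 24, x2), (2002, Gamma, Kim, 7, 38, hr), (2002, Gamma, Kim, 7, 8, p1)}
Natural join on aname: {(1980, Beta, Bo, 7, 11, mkt, Pat), (1980, Beta, Bo, 7, 24, x2, Pat), (1980, Beta, Bo, 7, 38, hr, Pat), (1980, Beta, Bo, 7, 8, p1, Pat), (1995, Helix, Pat, 13, 25, k2, Ned), (1995, Helix, Pat, 13, 4, mkt, Ned), (2000, Argo, Jo, 13, 25, k2, Cal), (2000, Argo, Jo, 13, 25, k2, Uma), (2000, Argo, Jo, 13, 4, mkt, Cal), (2000, Argo, Jo, 13, 4, mkt, Uma), (2002, Gamma, Kim, 7, 11, mkt, Pat), (2002, Gamma, Kim, 7, 24, x2, Pat), (2002, Gamma, Kim, 7, 38, hr, Pat), (2002, Gamma, Kim, 7, 8, p1, Pat)}
π[mid, year, genre]: project onto (mid, year, genre) (2 duplicate(s) eliminated) → {(11, 1980, mkt), (11, 2002, mkt), (24, 1980, x2), (24, 2002, x2), (25, 1995, k2), (25, 2000, k2), (38, 1980, hr), (38, 2002, hr), (4, 1995, mkt), (4, 2000, mkt), (8, 1980, p1), (8, 2002, p1)}
Apply σ_{mid ≥ 24}; surviving tuples: {(24, 1980, x2), (24, 2002, x2), (25, 1995, k2), (25, 2000, k2), (38, 1980, hr), (38, 2002, hr)}
π[year, genre]: project onto (year, genre) → {(1980, hr), (1980, x2), (1995, k2), (2000, k2), (2002, hr), (2002, x2)}

{(1980, hr), (1980, x2), (1995, k2), (2000, k2), (2002, hr), (2002, x2)}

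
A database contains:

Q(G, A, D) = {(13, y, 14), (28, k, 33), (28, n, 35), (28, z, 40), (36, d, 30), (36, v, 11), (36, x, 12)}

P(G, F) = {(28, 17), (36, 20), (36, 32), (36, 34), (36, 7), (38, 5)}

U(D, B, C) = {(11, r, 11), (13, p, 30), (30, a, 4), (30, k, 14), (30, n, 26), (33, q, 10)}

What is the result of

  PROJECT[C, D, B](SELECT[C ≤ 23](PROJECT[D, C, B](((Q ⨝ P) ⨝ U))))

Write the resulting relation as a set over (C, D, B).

{(10, 33, q), (11, 11, r), (14, 30, k), (4, 30, a)}

Joining Q and P on G yields {(28, k, 33, 17), (28, n, 35, 17), (28, z, 40, 17), (36, d, 30, 20), (36, d, 30, 32), (36, d, 30, 34), (36, d, 30, 7), (36, v, 11, 20), (36, v, 11, 32), (36, v, 11, 34), (36, v, 11, 7), (36, x, 12, 20), (36, x, 12, 32), (36, x, 12, 34), (36, x, 12, 7)}.
Joining (Q ⨝ P) and U on D yields {(28, k, 33, 17, q, 10), (36, d, 30, 20, a, 4), (36, d, 30, 20, k, 14), (36, d, 30, 20, n, 26), (36, d, 30, 32, a, 4), (36, d, 30, 32, k, 14), (36, d, 30, 32, n, 26), (36, d, 30, 34, a, 4), (36, d, 30, 34, k, 14), (36, d, 30, 34, n, 26), (36, d, 30, 7, a, 4), (36, d, 30, 7, k, 14), (36, d, 30, 7, n, 26), (36, v, 11, 20, r, 11), (36, v, 11, 32, r, 11), (36, v, 11, 34, r, 11), (36, v, 11, 7, r, 11)}.
π_{D, C, B} gives {(11, 11, r), (30, 14, k), (30, 26, n), (30, 4, a), (33, 10, q)} (12 duplicate(s) eliminated).
Selection C ≤ 23: {(11, 11, r), (30, 14, k), (30, 4, a), (33, 10, q)}
π_{C, D, B} gives {(10, 33, q), (11, 11, r), (14, 30, k), (4, 30, a)}.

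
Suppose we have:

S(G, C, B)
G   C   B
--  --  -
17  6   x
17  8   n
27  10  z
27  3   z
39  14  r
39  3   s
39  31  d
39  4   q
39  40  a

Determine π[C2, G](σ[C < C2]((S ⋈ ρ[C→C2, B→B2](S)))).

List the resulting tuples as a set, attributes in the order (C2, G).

{(10, 27), (14, 39), (31, 39), (4, 39), (40, 39), (8, 17)}

ρ[C→C2, B→B2]: schema becomes (G, C2, B2); tuples unchanged.
S ⋈ ρ[C→C2, B→B2](S) (natural join on G): {(17, 6, x, 6, x), (17, 6, x, 8, n), (17, 8, n, 6, x), (17, 8, n, 8, n), (27, 10, z, 10, z), (27, 10, z, 3, z), (27, 3, z, 10, z), (27, 3, z, 3, z), (39, 14, r, 14, r), (39, 14, r, 3, s), (39, 14, r, 31, d), (39, 14, r, 4, q), (39, 14, r, 40, a), (39, 3, s, 14, r), (39, 3, s, 3, s), (39, 3, s, 31, d), (39, 3, s, 4, q), (39, 3, s, 40, a), (39, 31, d, 14, r), (39, 31, d, 3, s), (39, 31, d, 31, d), (39, 31, d, 4, q), (39, 31, d, 40, a), (39, 4, q, 14, r), (39, 4, q, 3, s), (39, 4, q, 31, d), (39, 4, q, 4, q), (39, 4, q, 40, a), (39, 40, a, 14, r), (39, 40, a, 3, s), (39, 40, a, 31, d), (39, 40, a, 4, q), (39, 40, a, 40, a)}
Filtering on C < C2 leaves {(17, 6, x, 8, n), (27, 3, z, 10, z), (39, 14, r, 31, d), (39, 14, r, 40, a), (39, 3, s, 14, r), (39, 3, s, 31, d), (39, 3, s, 4, q), (39, 3, s, 40, a), (39, 31, d, 40, a), (39, 4, q, 14, r), (39, 4, q, 31, d), (39, 4, q, 40, a)}.
Projecting to C2, G (6 duplicate(s) eliminated): {(10, 27), (14, 39), (31, 39), (4, 39), (40, 39), (8, 17)}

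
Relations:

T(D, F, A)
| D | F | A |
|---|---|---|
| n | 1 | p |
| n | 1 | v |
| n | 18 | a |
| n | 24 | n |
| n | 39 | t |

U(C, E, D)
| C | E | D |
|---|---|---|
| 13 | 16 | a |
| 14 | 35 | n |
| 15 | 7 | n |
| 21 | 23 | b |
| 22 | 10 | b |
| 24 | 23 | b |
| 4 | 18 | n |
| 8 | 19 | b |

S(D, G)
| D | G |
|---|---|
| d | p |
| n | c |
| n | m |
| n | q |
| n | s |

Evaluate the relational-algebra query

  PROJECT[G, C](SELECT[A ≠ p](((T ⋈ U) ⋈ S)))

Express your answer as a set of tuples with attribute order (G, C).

{(c, 14), (c, 15), (c, 4), (m, 14), (m, 15), (m, 4), (q, 14), (q, 15), (q, 4), (s, 14), (s, 15), (s, 4)}

T ⋈ U (natural join on D): {(n, 1, p, 14, 35), (n, 1, p, 15, 7), (n, 1, p, 4, 18), (n, 1, v, 14, 35), (n, 1, v, 15, 7), (n, 1, v, 4, 18), (n, 18, a, 14, 35), (n, 18, a, 15, 7), (n, 18, a, 4, 18), (n, 24, n, 14, 35), (n, 24, n, 15, 7), (n, 24, n, 4, 18), (n, 39, t, 14, 35), (n, 39, t, 15, 7), (n, 39, t, 4, 18)}
(T ⋈ U) ⋈ S (natural join on D): {(n, 1, p, 14, 35, c), (n, 1, p, 14, 35, m), (n, 1, p, 14, 35, q), (n, 1, p, 14, 35, s), (n, 1, p, 15, 7, c), (n, 1, p, 15, 7, m), (n, 1, p, 15, 7, q), (n, 1, p, 15, 7, s), (n, 1, p, 4, 18, c), (n, 1, p, 4, 18, m), (n, 1, p, 4, 18, q), (n, 1, p, 4, 18, s), (n, 1, v, 14, 35, c), (n, 1, v, 14, 35, m), (n, 1, v, 14, 35, q), (n, 1, v, 14, 35, s), (n, 1, v, 15, 7, c), (n, 1, v, 15, 7, m), (n, 1, v, 15, 7, q), (n, 1, v, 15, 7, s), (n, 1, v, 4, 18, c), (n, 1, v, 4, 18, m), (n, 1, v, 4, 18, q), (n, 1, v, 4, 18, s), (n, 18, a, 14, 35, c), (n, 18, a, 14, 35, m), (n, 18, a, 14, 35, q), (n, 18, a, 14, 35, s), (n, 18, a, 15, 7, c), (n, 18, a, 15, 7, m), (n, 18, a, 15, 7, q), (n, 18, a, 15, 7, s), (n, 18, a, 4, 18, c), (n, 18, a, 4, 18, m), (n, 18, a, 4, 18, q), (n, 18, a, 4, 18, s), (n, 24, n, 14, 35, c), (n, 24, n, 14, 35, m), (n, 24, n, 14, 35, q), (n, 24, n, 14, 35, s), (n, 24, n, 15, 7, c), (n, 24, n, 15, 7, m), (n, 24, n, 15, 7, q), (n, 24, n, 15, 7, s), (n, 24, n, 4, 18, c), (n, 24, n, 4, 18, m), (n, 24, n, 4, 18, q), (n, 24, n, 4, 18, s), (n, 39, t, 14, 35, c), (n, 39, t, 14, 35, m), (n, 39, t, 14, 35, q), (n, 39, t, 14, 35, s), (n, 39, t, 15, 7, c), (n, 39, t, 15, 7, m), (n, 39, t, 15, 7, q), (n, 39, t, 15, 7, s), (n, 39, t, 4, 18, c), (n, 39, t, 4, 18, m), (n, 39, t, 4, 18, q), (n, 39, t, 4, 18, s)}
Selection A ≠ p: {(n, 1, v, 14, 35, c), (n, 1, v, 14, 35, m), (n, 1, v, 14, 35, q), (n, 1, v, 14, 35, s), (n, 1, v, 15, 7, c), (n, 1, v, 15, 7, m), (n, 1, v, 15, 7, q), (n, 1, v, 15, 7, s), (n, 1, v, 4, 18, c), (n, 1, v, 4, 18, m), (n, 1, v, 4, 18, q), (n, 1, v, 4, 18, s), (n, 18, a, 14, 35, c), (n, 18, a, 14, 35, m), (n, 18, a, 14, 35, q), (n, 18, a, 14, 35, s), (n, 18, a, 15, 7, c), (n, 18, a, 15, 7, m), (n, 18, a, 15, 7, q), (n, 18, a, 15, 7, s), (n, 18, a, 4, 18, c), (n, 18, a, 4, 18, m), (n, 18, a, 4, 18, q), (n, 18, a, 4, 18, s), (n, 24, n, 14, 35, c), (n, 24, n, 14, 35, m), (n, 24, n, 14, 35, q), (n, 24, n, 14, 35, s), (n, 24, n, 15, 7, c), (n, 24, n, 15, 7, m), (n, 24, n, 15, 7, q), (n, 24, n, 15, 7, s), (n, 24, n, 4, 18, c), (n, 24, n, 4, 18, m), (n, 24, n, 4, 18, q), (n, 24, n, 4, 18, s), (n, 39, t, 14, 35, c), (n, 39, t, 14, 35, m), (n, 39, t, 14, 35, q), (n, 39, t, 14, 35, s), (n, 39, t, 15, 7, c), (n, 39, t, 15, 7, m), (n, 39, t, 15, 7, q), (n, 39, t, 15, 7, s), (n, 39, t, 4, 18, c), (n, 39, t, 4, 18, m), (n, 39, t, 4, 18, q), (n, 39, t, 4, 18, s)}
Keep only column(s) G, C (36 duplicate(s) eliminated): {(c, 14), (c, 15), (c, 4), (m, 14), (m, 15), (m, 4), (q, 14), (q, 15), (q, 4), (s, 14), (s, 15), (s, 4)}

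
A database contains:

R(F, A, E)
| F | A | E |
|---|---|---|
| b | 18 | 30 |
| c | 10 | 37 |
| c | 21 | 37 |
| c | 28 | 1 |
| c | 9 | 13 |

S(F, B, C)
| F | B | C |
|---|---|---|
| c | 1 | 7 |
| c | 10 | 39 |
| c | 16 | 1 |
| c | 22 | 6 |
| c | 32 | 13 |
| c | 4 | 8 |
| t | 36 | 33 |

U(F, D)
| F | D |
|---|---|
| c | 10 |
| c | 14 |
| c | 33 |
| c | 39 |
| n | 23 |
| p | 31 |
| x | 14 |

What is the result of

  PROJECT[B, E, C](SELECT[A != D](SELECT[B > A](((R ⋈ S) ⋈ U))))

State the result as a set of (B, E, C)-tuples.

{(10, 13, 39), (16, 13, 1), (16, 37, 1), (22, 13, 6), (22, 37, 6), (32, 1, 13), (32, 13, 13), (32, 37, 13)}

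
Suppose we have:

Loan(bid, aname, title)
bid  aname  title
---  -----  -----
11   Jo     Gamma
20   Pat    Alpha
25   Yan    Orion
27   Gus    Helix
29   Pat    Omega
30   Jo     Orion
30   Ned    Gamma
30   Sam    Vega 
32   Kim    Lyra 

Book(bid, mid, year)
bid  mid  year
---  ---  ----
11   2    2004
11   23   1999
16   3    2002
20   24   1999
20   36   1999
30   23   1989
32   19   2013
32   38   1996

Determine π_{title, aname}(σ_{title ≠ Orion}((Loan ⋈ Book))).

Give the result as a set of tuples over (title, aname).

Natural join on bid: {(11, Jo, Gamma, 2, 2004), (11, Jo, Gamma, 23, 1999), (20, Pat, Alpha, 24, 1999), (20, Pat, Alpha, 36, 1999), (30, Jo, Orion, 23, 1989), (30, Ned, Gamma, 23, 1989), (30, Sam, Vega, 23, 1989), (32, Kim, Lyra, 19, 2013), (32, Kim, Lyra, 38, 1996)}
Filtering on title ≠ Orion leaves {(11, Jo, Gamma, 2, 2004), (11, Jo, Gamma, 23, 1999), (20, Pat, Alpha, 24, 1999), (20, Pat, Alpha, 36, 1999), (30, Ned, Gamma, 23, 1989), (30, Sam, Vega, 23, 1989), (32, Kim, Lyra, 19, 2013), (32, Kim, Lyra, 38, 1996)}.
π[title, aname]: project onto (title, aname) (3 duplicate(s) eliminated) → {(Alpha, Pat), (Gamma, Jo), (Gamma, Ned), (Lyra, Kim), (Vega, Sam)}

{(Alpha, Pat), (Gamma, Jo), (Gamma, Ned), (Lyra, Kim), (Vega, Sam)}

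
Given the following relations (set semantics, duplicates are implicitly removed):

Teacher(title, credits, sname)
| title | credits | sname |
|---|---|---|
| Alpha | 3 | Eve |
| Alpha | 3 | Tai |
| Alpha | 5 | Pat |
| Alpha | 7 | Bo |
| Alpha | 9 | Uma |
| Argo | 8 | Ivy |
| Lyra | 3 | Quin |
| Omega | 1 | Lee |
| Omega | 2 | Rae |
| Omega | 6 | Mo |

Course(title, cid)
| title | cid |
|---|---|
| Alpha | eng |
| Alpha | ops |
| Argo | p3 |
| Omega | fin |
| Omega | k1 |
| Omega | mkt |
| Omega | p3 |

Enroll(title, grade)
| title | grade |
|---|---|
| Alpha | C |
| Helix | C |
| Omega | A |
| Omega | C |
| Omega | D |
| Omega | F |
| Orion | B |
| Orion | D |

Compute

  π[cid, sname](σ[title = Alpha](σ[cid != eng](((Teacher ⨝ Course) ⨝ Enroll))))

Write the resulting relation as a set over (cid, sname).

{(ops, Bo), (ops, Eve), (ops, Pat), (ops, Tai), (ops, Uma)}

Teacher ⋈ Course (natural join on title): {(Alpha, 3, Eve, eng), (Alpha, 3, Eve, ops), (Alpha, 3, Tai, eng), (Alpha, 3, Tai, ops), (Alpha, 5, Pat, eng), (Alpha, 5, Pat, ops), (Alpha, 7, Bo, eng), (Alpha, 7, Bo, ops), (Alpha, 9, Uma, eng), (Alpha, 9, Uma, ops), (Argo, 8, Ivy, p3), (Omega, 1, Lee, fin), (Omega, 1, Lee, k1), (Omega, 1, Lee, mkt), (Omega, 1, Lee, p3), (Omega, 2, Rae, fin), (Omega, 2, Rae, k1), (Omega, 2, Rae, mkt), (Omega, 2, Rae, p3), (Omega, 6, Mo, fin), (Omega, 6, Mo, k1), (Omega, 6, Mo, mkt), (Omega, 6, Mo, p3)}
(Teacher ⨝ Course) ⋈ Enroll (natural join on title): {(Alpha, 3, Eve, eng, C), (Alpha, 3, Eve, ops, C), (Alpha, 3, Tai, eng, C), (Alpha, 3, Tai, ops, C), (Alpha, 5, Pat, eng, C), (Alpha, 5, Pat, ops, C), (Alpha, 7, Bo, eng, C), (Alpha, 7, Bo, ops, C), (Alpha, 9, Uma, eng, C), (Alpha, 9, Uma, ops, C), (Omega, 1, Lee, fin, A), (Omega, 1, Lee, fin, C), (Omega, 1, Lee, fin, D), (Omega, 1, Lee, fin, F), (Omega, 1, Lee, k1, A), (Omega, 1, Lee, k1, C), (Omega, 1, Lee, k1, D), (Omega, 1, Lee, k1, F), (Omega, 1, Lee, mkt, A), (Omega, 1, Lee, mkt, C), (Omega, 1, Lee, mkt, D), (Omega, 1, Lee, mkt, F), (Omega, 1, Lee, p3, A), (Omega, 1, Lee, p3, C), (Omega, 1, Lee, p3, D), (Omega, 1, Lee, p3, F), (Omega, 2, Rae, fin, A), (Omega, 2, Rae, fin, C), (Omega, 2, Rae, fin, D), (Omega, 2, Rae, fin, F), (Omega, 2, Rae, k1, A), (Omega, 2, Rae, k1, C), (Omega, 2, Rae, k1, D), (Omega, 2, Rae, k1, F), (Omega, 2, Rae, mkt, A), (Omega, 2, Rae, mkt, C), (Omega, 2, Rae, mkt, D), (Omega, 2, Rae, mkt, F), (Omega, 2, Rae, p3, A), (Omega, 2, Rae, p3, C), (Omega, 2, Rae, p3, D), (Omega, 2, Rae, p3, F), (Omega, 6, Mo, fin, A), (Omega, 6, Mo, fin, C), (Omega, 6, Mo, fin, D), (Omega, 6, Mo, fin, F), (Omega, 6, Mo, k1, A), (Omega, 6, Mo, k1, C), (Omega, 6, Mo, k1, D), (Omega, 6, Mo, k1, F), (Omega, 6, Mo, mkt, A), (Omega, 6, Mo, mkt, C), (Omega, 6, Mo, mkt, D), (Omega, 6, Mo, mkt, F), (Omega, 6, Mo, p3, A), (Omega, 6, Mo, p3, C), (Omega, 6, Mo, p3, D), (Omega, 6, Mo, p3, F)}
Selection cid != eng: {(Alpha, 3, Eve, ops, C), (Alpha, 3, Tai, ops, C), (Alpha, 5, Pat, ops, C), (Alpha, 7, Bo, ops, C), (Alpha, 9, Uma, ops, C), (Omega, 1, Lee, fin, A), (Omega, 1, Lee, fin, C), (Omega, 1, Lee, fin, D), (Omega, 1, Lee, fin, F), (Omega, 1, Lee, k1, A), (Omega, 1, Lee, k1, C), (Omega, 1, Lee, k1, D), (Omega, 1, Lee, k1, F), (Omega, 1, Lee, mkt, A), (Omega, 1, Lee, mkt, C), (Omega, 1, Lee, mkt, D), (Omega, 1, Lee, mkt, F), (Omega, 1, Lee, p3, A), (Omega, 1, Lee, p3, C), (Omega, 1, Lee, p3, D), (Omega, 1, Lee, p3, F), (Omega, 2, Rae, fin, A), (Omega, 2, Rae, fin, C), (Omega, 2, Rae, fin, D), (Omega, 2, Rae, fin, F), (Omega, 2, Rae, k1, A), (Omega, 2, Rae, k1, C), (Omega, 2, Rae, k1, D), (Omega, 2, Rae, k1, F), (Omega, 2, Rae, mkt, A), (Omega, 2, Rae, mkt, C), (Omega, 2, Rae, mkt, D), (Omega, 2, Rae, mkt, F), (Omega, 2, Rae, p3, A), (Omega, 2, Rae, p3, C), (Omega, 2, Rae, p3, D), (Omega, 2, Rae, p3, F), (Omega, 6, Mo, fin, A), (Omega, 6, Mo, fin, C), (Omega, 6, Mo, fin, D), (Omega, 6, Mo, fin, F), (Omega, 6, Mo, k1, A), (Omega, 6, Mo, k1, C), (Omega, 6, Mo, k1, D), (Omega, 6, Mo, k1, F), (Omega, 6, Mo, mkt, A), (Omega, 6, Mo, mkt, C), (Omega, 6, Mo, mkt, D), (Omega, 6, Mo, mkt, F), (Omega, 6, Mo, p3, A), (Omega, 6, Mo, p3, C), (Omega, 6, Mo, p3, D), (Omega, 6, Mo, p3, F)}
Selection title = Alpha: {(Alpha, 3, Eve, ops, C), (Alpha, 3, Tai, ops, C), (Alpha, 5, Pat, ops, C), (Alpha, 7, Bo, ops, C), (Alpha, 9, Uma, ops, C)}
π[cid, sname]: project onto (cid, sname) → {(ops, Bo), (ops, Eve), (ops, Pat), (ops, Tai), (ops, Uma)}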